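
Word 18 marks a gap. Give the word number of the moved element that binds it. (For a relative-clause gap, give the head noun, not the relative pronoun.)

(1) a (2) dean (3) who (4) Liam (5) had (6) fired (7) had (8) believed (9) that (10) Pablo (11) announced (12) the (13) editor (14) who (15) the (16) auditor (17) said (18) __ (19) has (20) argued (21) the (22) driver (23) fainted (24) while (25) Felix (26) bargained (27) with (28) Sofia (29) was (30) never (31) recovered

13

The gap at 18 is the subject of "argued", inside a relative clause.
The relative pronoun is "who" (word 14); it is bound by the head noun immediately before it.
Its filler is the head noun "editor", at word 13.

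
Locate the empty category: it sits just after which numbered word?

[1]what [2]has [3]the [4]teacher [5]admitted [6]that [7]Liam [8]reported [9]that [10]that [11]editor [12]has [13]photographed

13

The displaced element is "what" (word 1).
It is linked across 2 clause boundaries (that → that).
It functions as the direct object of "photographed", so the gap sits immediately after word 13 ("photographed").
Base order: The teacher has admitted that Liam reported that that editor has photographed what.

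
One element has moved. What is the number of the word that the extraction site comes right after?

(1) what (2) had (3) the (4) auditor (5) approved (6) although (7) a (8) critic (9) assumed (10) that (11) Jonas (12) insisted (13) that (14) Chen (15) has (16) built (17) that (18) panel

The displaced element is "what" (word 1).
It functions as the direct object of "approved", so the gap sits immediately after word 5 ("approved").
Base order: The auditor had approved what although a critic assumed that Jonas insisted that Chen has built that panel.

5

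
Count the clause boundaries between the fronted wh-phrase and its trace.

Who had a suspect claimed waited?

1

"who" is extracted from the subject of "waited".
Boundaries crossed, outermost first: [Ø] — 1 in total.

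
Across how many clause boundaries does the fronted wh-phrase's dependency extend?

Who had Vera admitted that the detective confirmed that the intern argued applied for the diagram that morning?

3

"who" is extracted from the subject of "applied".
Boundaries crossed, outermost first: [that], [that], [Ø] — 3 in total.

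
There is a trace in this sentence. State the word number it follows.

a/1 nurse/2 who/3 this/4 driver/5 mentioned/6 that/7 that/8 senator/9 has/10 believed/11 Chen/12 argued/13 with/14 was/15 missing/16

The displaced element is "a nurse" (word 2).
It is linked across 2 clause boundaries (that → Ø).
It functions as the object of the preposition "with" of "argued", so the gap sits immediately after word 14 ("with").
Base order: This driver mentioned that that senator has believed Chen argued with a nurse.

14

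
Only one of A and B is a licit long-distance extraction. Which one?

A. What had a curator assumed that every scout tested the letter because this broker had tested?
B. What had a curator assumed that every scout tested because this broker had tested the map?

B

In A, the wh-phrase is extracted from inside an adjunct island (introduced by "because"), which blocks movement.
In B, the extraction path crosses only that-complement boundaries, which are transparent.
So B is grammatical.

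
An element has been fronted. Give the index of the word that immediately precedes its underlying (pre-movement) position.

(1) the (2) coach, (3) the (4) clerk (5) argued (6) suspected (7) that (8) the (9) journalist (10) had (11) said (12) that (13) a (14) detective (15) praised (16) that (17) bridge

5

The displaced element is "the coach" (word 2).
It is linked across 1 clause boundary (Ø).
It functions as the subject of "suspected", so the gap sits immediately after word 5 ("argued").
Base order: The clerk argued the coach suspected that the journalist had said that a detective praised that bridge.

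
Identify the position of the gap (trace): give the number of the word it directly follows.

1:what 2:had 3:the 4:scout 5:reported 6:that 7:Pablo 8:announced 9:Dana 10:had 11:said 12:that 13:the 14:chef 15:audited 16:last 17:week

15

The displaced element is "what" (word 1).
It is linked across 3 clause boundaries (that → Ø → that).
It functions as the direct object of "audited", so the gap sits immediately after word 15 ("audited").
Base order: The scout had reported that Pablo announced Dana had said that the chef audited what last week.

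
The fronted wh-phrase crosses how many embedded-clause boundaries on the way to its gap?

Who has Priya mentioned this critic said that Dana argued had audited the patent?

"who" is extracted from the subject of "audited".
Boundaries crossed, outermost first: [Ø], [that], [Ø] — 3 in total.

3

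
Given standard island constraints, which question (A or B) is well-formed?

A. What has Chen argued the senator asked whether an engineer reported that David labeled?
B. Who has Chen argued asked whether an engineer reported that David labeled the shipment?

B

In A, the wh-phrase is extracted from inside a wh-island (introduced by "whether"), which blocks movement.
In B, the extraction path crosses only that-complement boundaries, which are transparent.
So B is grammatical.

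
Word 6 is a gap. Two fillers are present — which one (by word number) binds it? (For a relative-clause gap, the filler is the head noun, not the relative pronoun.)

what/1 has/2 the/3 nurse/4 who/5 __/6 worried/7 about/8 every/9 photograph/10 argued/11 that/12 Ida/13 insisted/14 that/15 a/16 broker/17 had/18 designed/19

4

The marked gap is inside the relative clause, the subject of "worried".
Its filler is the head noun "nurse" (via "who"), at word 4.
(The other dependency links word 1 to a gap after word 19.)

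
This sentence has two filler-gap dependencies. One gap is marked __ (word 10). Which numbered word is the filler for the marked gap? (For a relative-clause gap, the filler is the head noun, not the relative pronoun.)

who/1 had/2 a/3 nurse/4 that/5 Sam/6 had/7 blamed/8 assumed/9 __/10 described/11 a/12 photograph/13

The marked gap is the subject of "described".
Its filler is the fronted wh-phrase "who", at word 1.
(The other dependency links word 4 to a gap after word 8.)

1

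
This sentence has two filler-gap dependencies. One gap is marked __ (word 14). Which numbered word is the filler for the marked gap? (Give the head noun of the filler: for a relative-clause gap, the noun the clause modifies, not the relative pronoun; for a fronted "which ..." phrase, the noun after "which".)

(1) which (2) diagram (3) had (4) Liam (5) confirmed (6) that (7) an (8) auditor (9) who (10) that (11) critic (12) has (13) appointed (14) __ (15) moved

The marked gap is inside the relative clause, the direct object of "appointed".
Its filler is the head noun "auditor" (via "who"), at word 8.
(The other dependency links word 2 to a gap after word 15.)

8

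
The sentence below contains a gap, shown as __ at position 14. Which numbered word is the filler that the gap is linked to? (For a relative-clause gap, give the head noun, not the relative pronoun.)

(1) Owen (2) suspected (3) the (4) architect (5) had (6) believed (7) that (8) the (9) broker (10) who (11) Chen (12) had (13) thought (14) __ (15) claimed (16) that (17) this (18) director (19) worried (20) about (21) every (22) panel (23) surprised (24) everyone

The gap at 14 is the subject of "claimed", inside a relative clause.
The relative pronoun is "who" (word 10); it is bound by the head noun immediately before it.
Its filler is the head noun "broker", at word 9.

9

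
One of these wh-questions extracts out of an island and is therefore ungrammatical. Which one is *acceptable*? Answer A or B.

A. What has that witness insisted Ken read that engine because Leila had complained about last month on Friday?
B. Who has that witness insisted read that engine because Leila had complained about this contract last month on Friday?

B

In A, the wh-phrase is extracted from inside an adjunct island (introduced by "because"), which blocks movement.
In B, the extraction path crosses only that-complement boundaries, which are transparent.
So B is grammatical.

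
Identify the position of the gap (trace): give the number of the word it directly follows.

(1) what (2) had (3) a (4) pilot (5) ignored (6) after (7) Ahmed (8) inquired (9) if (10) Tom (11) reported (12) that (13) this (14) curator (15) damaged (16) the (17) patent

The displaced element is "what" (word 1).
It functions as the direct object of "ignored", so the gap sits immediately after word 5 ("ignored").
Base order: A pilot had ignored what after Ahmed inquired if Tom reported that this curator damaged the patent.

5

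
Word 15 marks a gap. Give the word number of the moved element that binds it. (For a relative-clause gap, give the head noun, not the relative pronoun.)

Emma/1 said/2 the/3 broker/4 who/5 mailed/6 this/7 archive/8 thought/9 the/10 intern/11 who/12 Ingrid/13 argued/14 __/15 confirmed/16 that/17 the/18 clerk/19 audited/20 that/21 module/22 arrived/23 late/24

11

The gap at 15 is the subject of "confirmed", inside a relative clause.
The relative pronoun is "who" (word 12); it is bound by the head noun immediately before it.
Its filler is the head noun "intern", at word 11.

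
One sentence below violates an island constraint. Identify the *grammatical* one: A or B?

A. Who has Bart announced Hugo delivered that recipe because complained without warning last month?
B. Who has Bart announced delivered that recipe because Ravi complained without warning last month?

In A, the wh-phrase is extracted from inside an adjunct island (introduced by "because"), which blocks movement.
In B, the extraction path crosses only that-complement boundaries, which are transparent.
So B is grammatical.

B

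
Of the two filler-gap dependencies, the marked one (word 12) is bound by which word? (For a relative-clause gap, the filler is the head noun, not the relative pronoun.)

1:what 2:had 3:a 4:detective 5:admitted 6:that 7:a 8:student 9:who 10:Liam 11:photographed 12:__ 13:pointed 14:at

The marked gap is inside the relative clause, the direct object of "photographed".
Its filler is the head noun "student" (via "who"), at word 8.
(The other dependency links word 1 to a gap after word 14.)

8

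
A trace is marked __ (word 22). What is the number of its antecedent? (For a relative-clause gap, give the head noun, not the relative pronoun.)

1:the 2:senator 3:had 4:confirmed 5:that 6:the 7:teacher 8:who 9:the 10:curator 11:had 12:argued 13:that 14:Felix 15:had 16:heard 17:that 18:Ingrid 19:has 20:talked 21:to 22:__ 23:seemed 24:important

7

The gap at 22 is the prepositional object of "talked", inside a relative clause.
The relative pronoun is "who" (word 8); it is bound by the head noun immediately before it.
Its filler is the head noun "teacher", at word 7.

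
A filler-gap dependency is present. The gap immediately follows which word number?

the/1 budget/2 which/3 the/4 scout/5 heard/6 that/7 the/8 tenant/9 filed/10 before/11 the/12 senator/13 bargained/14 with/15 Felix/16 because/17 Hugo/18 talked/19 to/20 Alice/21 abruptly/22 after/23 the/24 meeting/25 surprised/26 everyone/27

The displaced element is "the budget" (word 2).
It is linked across 1 clause boundary (that).
It functions as the direct object of "filed", so the gap sits immediately after word 10 ("filed").
Base order: The scout heard that the tenant filed the budget before the senator bargained with Felix because Hugo talked to Alice abruptly after the meeting.

10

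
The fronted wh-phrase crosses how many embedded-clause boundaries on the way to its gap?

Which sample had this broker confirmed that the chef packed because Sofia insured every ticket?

"which sample" is extracted from the object of "packed".
Boundaries crossed, outermost first: [that] — 1 in total.

1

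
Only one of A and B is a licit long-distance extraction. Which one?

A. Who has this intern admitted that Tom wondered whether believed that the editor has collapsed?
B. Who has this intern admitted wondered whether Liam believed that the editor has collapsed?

In A, the wh-phrase is extracted from inside a wh-island (introduced by "whether"), which blocks movement.
In B, the extraction path crosses only that-complement boundaries, which are transparent.
So B is grammatical.

B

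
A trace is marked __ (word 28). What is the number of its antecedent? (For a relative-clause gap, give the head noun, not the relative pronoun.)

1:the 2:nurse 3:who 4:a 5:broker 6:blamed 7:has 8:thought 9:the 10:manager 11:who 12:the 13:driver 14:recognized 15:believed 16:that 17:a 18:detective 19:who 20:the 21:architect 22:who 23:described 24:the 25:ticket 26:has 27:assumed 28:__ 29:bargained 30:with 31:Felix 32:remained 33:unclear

18

The gap at 28 is the subject of "bargained", inside a relative clause.
The relative pronoun is "who" (word 19); it is bound by the head noun immediately before it.
Its filler is the head noun "detective", at word 18.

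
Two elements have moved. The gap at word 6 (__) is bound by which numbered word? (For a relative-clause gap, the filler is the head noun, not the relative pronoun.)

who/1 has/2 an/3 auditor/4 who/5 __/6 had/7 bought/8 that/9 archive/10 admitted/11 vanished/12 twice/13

The marked gap is inside the relative clause, the subject of "bought".
Its filler is the head noun "auditor" (via "who"), at word 4.
(The other dependency links word 1 to a gap after word 11.)

4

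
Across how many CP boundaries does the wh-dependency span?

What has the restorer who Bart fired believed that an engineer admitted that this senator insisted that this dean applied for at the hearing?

"what" is extracted from the PP object of "applied".
Boundaries crossed, outermost first: [that], [that], [that] — 3 in total.

3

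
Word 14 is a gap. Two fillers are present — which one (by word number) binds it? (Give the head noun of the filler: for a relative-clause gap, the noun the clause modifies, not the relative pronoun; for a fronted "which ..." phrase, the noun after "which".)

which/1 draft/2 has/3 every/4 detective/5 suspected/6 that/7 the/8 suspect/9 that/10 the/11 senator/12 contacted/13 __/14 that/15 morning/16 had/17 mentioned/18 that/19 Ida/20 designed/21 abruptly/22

9

The marked gap is inside the relative clause, the direct object of "contacted".
Its filler is the head noun "suspect" (via "that"), at word 9.
(The other dependency links word 2 to a gap after word 21.)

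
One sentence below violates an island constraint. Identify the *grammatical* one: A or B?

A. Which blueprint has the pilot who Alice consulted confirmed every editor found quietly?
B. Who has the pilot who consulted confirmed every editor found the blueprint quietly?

In B, the wh-phrase is extracted from inside a complex-NP island (relative clause) (introduced by "who"), which blocks movement.
In A, the extraction path crosses only that-complement boundaries, which are transparent.
So A is grammatical.

A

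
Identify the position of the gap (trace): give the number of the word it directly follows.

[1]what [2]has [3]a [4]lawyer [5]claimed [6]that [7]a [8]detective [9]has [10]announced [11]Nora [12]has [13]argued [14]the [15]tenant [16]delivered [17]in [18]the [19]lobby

The displaced element is "what" (word 1).
It is linked across 3 clause boundaries (that → Ø → Ø).
It functions as the direct object of "delivered", so the gap sits immediately after word 16 ("delivered").
Base order: A lawyer has claimed that a detective has announced Nora has argued the tenant delivered what in the lobby.

16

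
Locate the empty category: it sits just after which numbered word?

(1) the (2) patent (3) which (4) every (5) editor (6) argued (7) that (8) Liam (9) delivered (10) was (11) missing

9

The displaced element is "the patent" (word 2).
It is linked across 1 clause boundary (that).
It functions as the direct object of "delivered", so the gap sits immediately after word 9 ("delivered").
Base order: Every editor argued that Liam delivered the patent.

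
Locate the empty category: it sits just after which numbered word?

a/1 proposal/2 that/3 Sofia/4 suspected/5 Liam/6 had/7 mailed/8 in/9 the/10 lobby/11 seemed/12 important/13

The displaced element is "a proposal" (word 2).
It is linked across 1 clause boundary (Ø).
It functions as the direct object of "mailed", so the gap sits immediately after word 8 ("mailed").
Base order: Sofia suspected Liam had mailed a proposal in the lobby.

8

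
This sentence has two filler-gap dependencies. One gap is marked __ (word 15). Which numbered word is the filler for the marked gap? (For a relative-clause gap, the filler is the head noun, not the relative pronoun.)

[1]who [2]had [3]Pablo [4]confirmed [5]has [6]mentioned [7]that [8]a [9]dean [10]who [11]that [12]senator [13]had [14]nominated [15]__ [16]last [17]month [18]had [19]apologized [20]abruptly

The marked gap is inside the relative clause, the direct object of "nominated".
Its filler is the head noun "dean" (via "who"), at word 9.
(The other dependency links word 1 to a gap after word 4.)

9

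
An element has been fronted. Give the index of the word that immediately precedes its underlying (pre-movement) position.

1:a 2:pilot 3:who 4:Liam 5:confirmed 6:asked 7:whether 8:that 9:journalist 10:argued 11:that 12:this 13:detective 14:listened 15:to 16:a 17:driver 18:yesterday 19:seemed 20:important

The displaced element is "a pilot" (word 2).
It is linked across 1 clause boundary (Ø).
It functions as the subject of "asked", so the gap sits immediately after word 5 ("confirmed").
Base order: Liam confirmed that a pilot asked whether that journalist argued that this detective listened to a driver yesterday.

5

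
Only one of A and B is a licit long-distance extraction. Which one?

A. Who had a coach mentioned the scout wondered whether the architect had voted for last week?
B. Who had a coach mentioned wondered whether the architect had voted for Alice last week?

B

In A, the wh-phrase is extracted from inside a wh-island (introduced by "whether"), which blocks movement.
In B, the extraction path crosses only that-complement boundaries, which are transparent.
So B is grammatical.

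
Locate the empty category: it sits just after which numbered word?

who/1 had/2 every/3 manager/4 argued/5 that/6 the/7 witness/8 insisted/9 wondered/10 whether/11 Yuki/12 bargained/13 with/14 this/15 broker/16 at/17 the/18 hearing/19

The displaced element is "who" (word 1).
It is linked across 2 clause boundaries (that → Ø).
It functions as the subject of "wondered", so the gap sits immediately after word 9 ("insisted").
Base order: Every manager had argued that the witness insisted who wondered whether Yuki bargained with this broker at the hearing.

9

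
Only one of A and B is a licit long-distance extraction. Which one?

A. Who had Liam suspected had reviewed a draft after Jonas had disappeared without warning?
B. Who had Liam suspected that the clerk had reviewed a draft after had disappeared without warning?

In B, the wh-phrase is extracted from inside an adjunct island (introduced by "after"), which blocks movement.
In A, the extraction path crosses only that-complement boundaries, which are transparent.
So A is grammatical.

A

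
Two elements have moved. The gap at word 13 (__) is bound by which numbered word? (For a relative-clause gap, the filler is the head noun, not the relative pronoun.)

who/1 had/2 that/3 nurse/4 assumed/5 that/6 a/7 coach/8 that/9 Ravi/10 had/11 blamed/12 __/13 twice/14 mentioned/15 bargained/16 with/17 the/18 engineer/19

8

The marked gap is inside the relative clause, the direct object of "blamed".
Its filler is the head noun "coach" (via "that"), at word 8.
(The other dependency links word 1 to a gap after word 15.)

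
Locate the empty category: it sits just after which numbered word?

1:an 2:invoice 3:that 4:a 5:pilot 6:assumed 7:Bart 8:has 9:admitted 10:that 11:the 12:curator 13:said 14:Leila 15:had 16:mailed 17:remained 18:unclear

16

The displaced element is "an invoice" (word 2).
It is linked across 3 clause boundaries (Ø → that → Ø).
It functions as the direct object of "mailed", so the gap sits immediately after word 16 ("mailed").
Base order: A pilot assumed Bart has admitted that the curator said Leila had mailed an invoice.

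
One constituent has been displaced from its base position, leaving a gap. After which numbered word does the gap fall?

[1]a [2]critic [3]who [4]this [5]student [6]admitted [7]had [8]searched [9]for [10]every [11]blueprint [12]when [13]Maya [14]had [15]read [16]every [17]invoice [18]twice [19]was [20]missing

The displaced element is "a critic" (word 2).
It is linked across 1 clause boundary (Ø).
It functions as the subject of "searched", so the gap sits immediately after word 6 ("admitted").
Base order: This student admitted that a critic had searched for every blueprint when Maya had read every invoice twice.

6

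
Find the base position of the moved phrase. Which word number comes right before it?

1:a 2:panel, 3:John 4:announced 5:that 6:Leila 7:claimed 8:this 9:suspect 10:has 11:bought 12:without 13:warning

11

The displaced element is "a panel" (word 2).
It is linked across 2 clause boundaries (that → Ø).
It functions as the direct object of "bought", so the gap sits immediately after word 11 ("bought").
Base order: John announced that Leila claimed this suspect has bought a panel without warning.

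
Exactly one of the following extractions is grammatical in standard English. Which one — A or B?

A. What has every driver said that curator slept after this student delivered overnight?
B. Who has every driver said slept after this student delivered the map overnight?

In A, the wh-phrase is extracted from inside an adjunct island (introduced by "after"), which blocks movement.
In B, the extraction path crosses only that-complement boundaries, which are transparent.
So B is grammatical.

B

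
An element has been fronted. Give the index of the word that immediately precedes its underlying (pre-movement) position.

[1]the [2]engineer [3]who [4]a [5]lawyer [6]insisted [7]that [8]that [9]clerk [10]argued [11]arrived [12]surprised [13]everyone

The displaced element is "the engineer" (word 2).
It is linked across 2 clause boundaries (that → Ø).
It functions as the subject of "arrived", so the gap sits immediately after word 10 ("argued").
Base order: A lawyer insisted that that clerk argued the engineer arrived.

10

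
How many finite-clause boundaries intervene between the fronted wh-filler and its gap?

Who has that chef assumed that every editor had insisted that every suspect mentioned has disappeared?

"who" is extracted from the subject of "disappeared".
Boundaries crossed, outermost first: [that], [that], [Ø] — 3 in total.

3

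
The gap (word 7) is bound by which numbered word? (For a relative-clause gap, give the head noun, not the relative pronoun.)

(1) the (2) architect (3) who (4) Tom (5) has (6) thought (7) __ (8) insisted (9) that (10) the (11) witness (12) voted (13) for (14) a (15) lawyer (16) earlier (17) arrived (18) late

The gap at 7 is the subject of "insisted", inside a relative clause.
The relative pronoun is "who" (word 3); it is bound by the head noun immediately before it.
Its filler is the head noun "architect", at word 2.

2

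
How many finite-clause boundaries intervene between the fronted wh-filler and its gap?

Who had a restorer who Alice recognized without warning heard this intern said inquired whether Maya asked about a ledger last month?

"who" is extracted from the subject of "inquired".
Boundaries crossed, outermost first: [Ø], [Ø] — 2 in total.

2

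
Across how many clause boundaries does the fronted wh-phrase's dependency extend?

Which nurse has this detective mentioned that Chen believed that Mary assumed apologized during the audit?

3

"which nurse" is extracted from the subject of "apologized".
Boundaries crossed, outermost first: [that], [that], [Ø] — 3 in total.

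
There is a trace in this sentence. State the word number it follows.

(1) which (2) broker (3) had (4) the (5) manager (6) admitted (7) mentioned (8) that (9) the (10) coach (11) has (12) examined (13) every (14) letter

The displaced element is "which broker" (word 2).
It is linked across 1 clause boundary (Ø).
It functions as the subject of "mentioned", so the gap sits immediately after word 6 ("admitted").
Base order: The manager had admitted that which broker mentioned that the coach has examined every letter.

6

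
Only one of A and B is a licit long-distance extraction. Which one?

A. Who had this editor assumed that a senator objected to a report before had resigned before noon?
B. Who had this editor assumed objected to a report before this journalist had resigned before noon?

In A, the wh-phrase is extracted from inside an adjunct island (introduced by "before"), which blocks movement.
In B, the extraction path crosses only that-complement boundaries, which are transparent.
So B is grammatical.

B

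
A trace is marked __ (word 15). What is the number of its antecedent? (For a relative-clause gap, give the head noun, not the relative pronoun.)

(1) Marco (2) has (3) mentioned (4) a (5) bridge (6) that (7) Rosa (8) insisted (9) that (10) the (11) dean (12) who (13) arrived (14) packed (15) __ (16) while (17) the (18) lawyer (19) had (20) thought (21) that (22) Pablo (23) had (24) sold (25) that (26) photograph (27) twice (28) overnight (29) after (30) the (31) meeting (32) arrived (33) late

5

The gap at 15 is the object of "packed", inside a relative clause.
The relative pronoun is "that" (word 6); it is bound by the head noun immediately before it.
Its filler is the head noun "bridge", at word 5.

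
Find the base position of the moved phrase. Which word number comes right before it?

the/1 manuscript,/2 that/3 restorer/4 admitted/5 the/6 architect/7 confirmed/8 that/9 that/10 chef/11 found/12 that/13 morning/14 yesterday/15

The displaced element is "the manuscript" (word 2).
It is linked across 2 clause boundaries (Ø → that).
It functions as the direct object of "found", so the gap sits immediately after word 12 ("found").
Base order: That restorer admitted the architect confirmed that that chef found the manuscript that morning yesterday.

12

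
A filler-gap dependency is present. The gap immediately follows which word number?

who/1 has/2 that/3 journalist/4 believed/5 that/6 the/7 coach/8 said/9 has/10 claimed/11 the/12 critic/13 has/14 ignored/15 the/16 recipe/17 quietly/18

9

The displaced element is "who" (word 1).
It is linked across 2 clause boundaries (that → Ø).
It functions as the subject of "claimed", so the gap sits immediately after word 9 ("said").
Base order: That journalist has believed that the coach said that who has claimed the critic has ignored the recipe quietly.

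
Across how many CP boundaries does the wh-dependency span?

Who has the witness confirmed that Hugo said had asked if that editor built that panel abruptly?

2

"who" is extracted from the subject of "asked".
Boundaries crossed, outermost first: [that], [Ø] — 2 in total.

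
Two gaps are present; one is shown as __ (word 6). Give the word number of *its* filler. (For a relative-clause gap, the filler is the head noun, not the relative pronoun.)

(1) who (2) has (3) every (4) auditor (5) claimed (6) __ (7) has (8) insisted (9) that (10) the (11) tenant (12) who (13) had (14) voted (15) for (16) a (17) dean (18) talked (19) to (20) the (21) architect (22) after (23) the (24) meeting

1

The marked gap is the subject of "insisted".
Its filler is the fronted wh-phrase "who", at word 1.
(The other dependency links word 11 to a gap after word 12.)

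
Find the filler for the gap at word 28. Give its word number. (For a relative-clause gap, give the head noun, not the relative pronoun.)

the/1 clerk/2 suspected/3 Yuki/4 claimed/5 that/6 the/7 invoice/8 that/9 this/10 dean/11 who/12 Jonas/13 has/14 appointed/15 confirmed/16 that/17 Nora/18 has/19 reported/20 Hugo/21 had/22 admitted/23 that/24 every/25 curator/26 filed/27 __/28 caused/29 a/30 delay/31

The gap at 28 is the object of "filed", inside a relative clause.
The relative pronoun is "that" (word 9); it is bound by the head noun immediately before it.
Its filler is the head noun "invoice", at word 8.

8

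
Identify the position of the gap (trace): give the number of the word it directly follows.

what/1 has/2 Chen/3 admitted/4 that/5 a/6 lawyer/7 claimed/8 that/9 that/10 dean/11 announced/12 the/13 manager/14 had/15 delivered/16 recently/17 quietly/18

The displaced element is "what" (word 1).
It is linked across 3 clause boundaries (that → that → Ø).
It functions as the direct object of "delivered", so the gap sits immediately after word 16 ("delivered").
Base order: Chen has admitted that a lawyer claimed that that dean announced the manager had delivered what recently quietly.

16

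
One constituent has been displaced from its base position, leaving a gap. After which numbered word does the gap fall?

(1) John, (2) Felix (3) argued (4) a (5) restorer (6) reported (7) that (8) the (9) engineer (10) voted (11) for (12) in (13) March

11

The displaced element is "John" (word 1).
It is linked across 2 clause boundaries (Ø → that).
It functions as the object of the preposition "for" of "voted", so the gap sits immediately after word 11 ("for").
Base order: Felix argued a restorer reported that the engineer voted for John in March.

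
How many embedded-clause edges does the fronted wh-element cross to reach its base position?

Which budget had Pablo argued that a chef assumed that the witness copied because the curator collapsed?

2

"which budget" is extracted from the object of "copied".
Boundaries crossed, outermost first: [that], [that] — 2 in total.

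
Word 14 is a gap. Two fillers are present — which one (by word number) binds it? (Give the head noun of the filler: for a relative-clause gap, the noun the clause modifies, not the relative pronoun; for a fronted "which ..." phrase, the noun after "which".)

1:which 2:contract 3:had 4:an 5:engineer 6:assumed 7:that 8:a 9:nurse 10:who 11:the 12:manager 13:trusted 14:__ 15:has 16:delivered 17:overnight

The marked gap is inside the relative clause, the direct object of "trusted".
Its filler is the head noun "nurse" (via "who"), at word 9.
(The other dependency links word 2 to a gap after word 16.)

9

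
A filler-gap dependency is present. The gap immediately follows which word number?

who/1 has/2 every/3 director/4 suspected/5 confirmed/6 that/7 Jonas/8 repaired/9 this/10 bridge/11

The displaced element is "who" (word 1).
It is linked across 1 clause boundary (Ø).
It functions as the subject of "confirmed", so the gap sits immediately after word 5 ("suspected").
Base order: Every director has suspected that who confirmed that Jonas repaired this bridge.

5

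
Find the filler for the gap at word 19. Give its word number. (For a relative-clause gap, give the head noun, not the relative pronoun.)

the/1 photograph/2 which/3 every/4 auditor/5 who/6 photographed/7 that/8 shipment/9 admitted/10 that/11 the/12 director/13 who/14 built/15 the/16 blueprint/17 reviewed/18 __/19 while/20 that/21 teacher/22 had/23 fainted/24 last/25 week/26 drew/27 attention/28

2

The gap at 19 is the object of "reviewed", inside a relative clause.
The relative pronoun is "which" (word 3); it is bound by the head noun immediately before it.
Its filler is the head noun "photograph", at word 2.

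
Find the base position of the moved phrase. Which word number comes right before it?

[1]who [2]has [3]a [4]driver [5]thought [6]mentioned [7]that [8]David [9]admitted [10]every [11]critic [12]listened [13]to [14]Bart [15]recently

The displaced element is "who" (word 1).
It is linked across 1 clause boundary (Ø).
It functions as the subject of "mentioned", so the gap sits immediately after word 5 ("thought").
Base order: A driver has thought that who mentioned that David admitted every critic listened to Bart recently.

5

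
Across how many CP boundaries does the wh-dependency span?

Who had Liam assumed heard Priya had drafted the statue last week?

"who" is extracted from the subject of "heard".
Boundaries crossed, outermost first: [Ø] — 1 in total.

1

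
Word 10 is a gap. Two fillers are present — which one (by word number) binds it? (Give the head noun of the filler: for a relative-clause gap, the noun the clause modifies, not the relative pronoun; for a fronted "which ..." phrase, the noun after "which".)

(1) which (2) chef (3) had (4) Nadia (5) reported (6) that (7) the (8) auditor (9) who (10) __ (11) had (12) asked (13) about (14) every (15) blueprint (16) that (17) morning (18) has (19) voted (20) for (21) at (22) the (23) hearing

8

The marked gap is inside the relative clause, the subject of "asked".
Its filler is the head noun "auditor" (via "who"), at word 8.
(The other dependency links word 2 to a gap after word 20.)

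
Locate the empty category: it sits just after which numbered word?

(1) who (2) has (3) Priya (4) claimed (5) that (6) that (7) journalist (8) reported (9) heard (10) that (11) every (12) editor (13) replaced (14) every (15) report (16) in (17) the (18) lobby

The displaced element is "who" (word 1).
It is linked across 2 clause boundaries (that → Ø).
It functions as the subject of "heard", so the gap sits immediately after word 8 ("reported").
Base order: Priya has claimed that that journalist reported that who heard that every editor replaced every report in the lobby.

8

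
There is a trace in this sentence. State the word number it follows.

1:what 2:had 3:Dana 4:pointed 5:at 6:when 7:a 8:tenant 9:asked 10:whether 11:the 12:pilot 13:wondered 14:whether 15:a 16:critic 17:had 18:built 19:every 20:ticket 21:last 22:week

5

The displaced element is "what" (word 1).
It functions as the object of the preposition "at" of "pointed", so the gap sits immediately after word 5 ("at").
Base order: Dana had pointed at what when a tenant asked whether the pilot wondered whether a critic had built every ticket last week.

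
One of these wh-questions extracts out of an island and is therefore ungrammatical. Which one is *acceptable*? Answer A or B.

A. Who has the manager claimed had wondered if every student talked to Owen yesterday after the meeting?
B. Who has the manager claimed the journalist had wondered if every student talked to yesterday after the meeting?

In B, the wh-phrase is extracted from inside a wh-island (introduced by "if"), which blocks movement.
In A, the extraction path crosses only that-complement boundaries, which are transparent.
So A is grammatical.

A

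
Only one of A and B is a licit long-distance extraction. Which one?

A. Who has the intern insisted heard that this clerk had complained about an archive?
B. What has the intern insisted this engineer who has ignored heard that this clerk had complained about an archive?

A

In B, the wh-phrase is extracted from inside a complex-NP island (relative clause) (introduced by "who"), which blocks movement.
In A, the extraction path crosses only that-complement boundaries, which are transparent.
So A is grammatical.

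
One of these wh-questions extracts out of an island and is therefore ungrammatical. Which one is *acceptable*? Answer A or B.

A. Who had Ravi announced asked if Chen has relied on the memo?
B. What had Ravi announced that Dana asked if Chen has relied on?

A

In B, the wh-phrase is extracted from inside a wh-island (introduced by "if"), which blocks movement.
In A, the extraction path crosses only that-complement boundaries, which are transparent.
So A is grammatical.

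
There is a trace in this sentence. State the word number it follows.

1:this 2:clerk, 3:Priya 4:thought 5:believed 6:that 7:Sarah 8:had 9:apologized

The displaced element is "this clerk" (word 2).
It is linked across 1 clause boundary (Ø).
It functions as the subject of "believed", so the gap sits immediately after word 4 ("thought").
Base order: Priya thought that this clerk believed that Sarah had apologized.

4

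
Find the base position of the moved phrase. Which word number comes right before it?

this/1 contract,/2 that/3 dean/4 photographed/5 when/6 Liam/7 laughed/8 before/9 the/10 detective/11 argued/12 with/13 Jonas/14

5

The displaced element is "this contract" (word 2).
It functions as the direct object of "photographed", so the gap sits immediately after word 5 ("photographed").
Base order: That dean photographed this contract when Liam laughed before the detective argued with Jonas.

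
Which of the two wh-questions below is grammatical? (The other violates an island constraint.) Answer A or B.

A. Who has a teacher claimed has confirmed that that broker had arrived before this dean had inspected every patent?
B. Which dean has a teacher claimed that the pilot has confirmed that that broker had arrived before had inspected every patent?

A

In B, the wh-phrase is extracted from inside an adjunct island (introduced by "before"), which blocks movement.
In A, the extraction path crosses only that-complement boundaries, which are transparent.
So A is grammatical.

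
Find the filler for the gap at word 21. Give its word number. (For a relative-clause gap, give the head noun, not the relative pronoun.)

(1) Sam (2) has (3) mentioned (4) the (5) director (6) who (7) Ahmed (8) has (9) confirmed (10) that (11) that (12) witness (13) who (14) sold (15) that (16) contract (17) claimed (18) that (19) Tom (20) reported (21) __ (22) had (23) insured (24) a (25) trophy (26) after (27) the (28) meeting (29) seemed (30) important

5

The gap at 21 is the subject of "insured", inside a relative clause.
The relative pronoun is "who" (word 6); it is bound by the head noun immediately before it.
Its filler is the head noun "director", at word 5.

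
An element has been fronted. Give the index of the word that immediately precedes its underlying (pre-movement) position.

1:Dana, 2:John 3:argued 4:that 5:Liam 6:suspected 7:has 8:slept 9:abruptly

The displaced element is "Dana" (word 1).
It is linked across 2 clause boundaries (that → Ø).
It functions as the subject of "slept", so the gap sits immediately after word 6 ("suspected").
Base order: John argued that Liam suspected that Dana has slept abruptly.

6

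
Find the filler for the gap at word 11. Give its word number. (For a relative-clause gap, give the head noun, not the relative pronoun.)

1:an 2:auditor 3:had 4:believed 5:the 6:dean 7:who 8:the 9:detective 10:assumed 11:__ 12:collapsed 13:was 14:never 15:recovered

The gap at 11 is the subject of "collapsed", inside a relative clause.
The relative pronoun is "who" (word 7); it is bound by the head noun immediately before it.
Its filler is the head noun "dean", at word 6.

6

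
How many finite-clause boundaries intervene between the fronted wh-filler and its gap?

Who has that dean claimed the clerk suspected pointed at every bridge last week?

"who" is extracted from the subject of "pointed".
Boundaries crossed, outermost first: [Ø], [Ø] — 2 in total.

2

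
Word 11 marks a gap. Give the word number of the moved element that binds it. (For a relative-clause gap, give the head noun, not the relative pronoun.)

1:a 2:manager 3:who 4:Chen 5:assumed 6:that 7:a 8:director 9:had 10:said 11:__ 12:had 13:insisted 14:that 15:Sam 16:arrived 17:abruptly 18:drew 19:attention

The gap at 11 is the subject of "insisted", inside a relative clause.
The relative pronoun is "who" (word 3); it is bound by the head noun immediately before it.
Its filler is the head noun "manager", at word 2.

2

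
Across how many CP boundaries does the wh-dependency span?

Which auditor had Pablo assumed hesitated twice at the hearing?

1

"which auditor" is extracted from the subject of "hesitated".
Boundaries crossed, outermost first: [Ø] — 1 in total.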